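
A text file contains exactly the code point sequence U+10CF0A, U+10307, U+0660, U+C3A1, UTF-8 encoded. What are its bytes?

F4 8C BC 8A F0 90 8C 87 D9 A0 EC 8E A1

U+10CF0A: 4-byte form → F4 8C BC 8A.
U+10307: 4-byte form → F0 90 8C 87.
U+0660: 2-byte form → D9 A0.
U+C3A1: 3-byte form → EC 8E A1.
Concatenated (13 bytes): F4 8C BC 8A F0 90 8C 87 D9 A0 EC 8E A1.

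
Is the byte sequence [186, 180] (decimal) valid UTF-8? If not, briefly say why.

Byte 0xBA = 10111010 has the form 10xxxxxx — a continuation byte — but there is no preceding leading byte.

invalid (continuation byte with no leading byte)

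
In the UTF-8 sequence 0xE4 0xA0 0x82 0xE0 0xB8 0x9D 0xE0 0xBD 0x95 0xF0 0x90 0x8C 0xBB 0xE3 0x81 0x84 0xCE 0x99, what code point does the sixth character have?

U+0399

Offset 0: leading byte 0xE4 = 11100100 → 3-byte char #1 = E4 A0 82.
Offset 3: leading byte 0xE0 = 11100000 → 3-byte char #2 = E0 B8 9D.
Offset 6: leading byte 0xE0 = 11100000 → 3-byte char #3 = E0 BD 95.
Offset 9: leading byte 0xF0 = 11110000 → 4-byte char #4 = F0 90 8C BB.
Offset 13: leading byte 0xE3 = 11100011 → 3-byte char #5 = E3 81 84.
Offset 16: leading byte 0xCE = 11001110 → 2-byte char #6 = CE 99.
Leading byte 0xCE = 11001110 matches 110xxxxx → 2-byte sequence.
Byte 1: 0xCE = 11001110, payload 01110 (5 bits).
Byte 2: 0x99 = 10011001 (10xxxxxx ✓), payload 011001.
Concatenate: 01110011001 = 0x399 (11 bits → U+0399).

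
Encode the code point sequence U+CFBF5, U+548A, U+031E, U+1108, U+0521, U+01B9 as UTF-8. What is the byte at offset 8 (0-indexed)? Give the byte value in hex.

U+CFBF5 → 4-byte form F3 8F AF B5 at offsets 0–3.
U+548A → 3-byte form E5 92 8A at offsets 4–6.
U+031E → 2-byte form CC 9E at offsets 7–8.
Offset 8 falls in char 3's range; it's byte 2 of CC 9E = 0x9E.

0x9E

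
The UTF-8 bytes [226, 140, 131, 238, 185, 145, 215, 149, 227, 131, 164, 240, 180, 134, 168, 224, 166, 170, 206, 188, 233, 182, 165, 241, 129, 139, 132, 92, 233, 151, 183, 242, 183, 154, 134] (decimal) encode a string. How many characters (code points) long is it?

12

Byte at offset 0: 0xE2 = 11100010 → 3-byte char (#1). Advance 3.
Byte at offset 3: 0xEE = 11101110 → 3-byte char (#2). Advance 3.
Byte at offset 6: 0xD7 = 11010111 → 2-byte char (#3). Advance 2.
Byte at offset 8: 0xE3 = 11100011 → 3-byte char (#4). Advance 3.
Byte at offset 11: 0xF0 = 11110000 → 4-byte char (#5). Advance 4.
Byte at offset 15: 0xE0 = 11100000 → 3-byte char (#6). Advance 3.
Byte at offset 18: 0xCE = 11001110 → 2-byte char (#7). Advance 2.
Byte at offset 20: 0xE9 = 11101001 → 3-byte char (#8). Advance 3.
Byte at offset 23: 0xF1 = 11110001 → 4-byte char (#9). Advance 4.
Byte at offset 27: 0x5C = 01011100 → 1-byte char (#10). Advance 1.
Byte at offset 28: 0xE9 = 11101001 → 3-byte char (#11). Advance 3.
Byte at offset 31: 0xF2 = 11110010 → 4-byte char (#12). Advance 4.
Reached end at offset 35 after 12 code points.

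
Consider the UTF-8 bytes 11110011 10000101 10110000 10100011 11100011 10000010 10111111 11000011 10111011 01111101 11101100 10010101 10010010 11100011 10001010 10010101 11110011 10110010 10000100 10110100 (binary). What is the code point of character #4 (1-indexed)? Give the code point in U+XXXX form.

Offset 0: leading byte 0xF3 = 11110011 → 4-byte char #1 = F3 85 B0 A3.
Offset 4: leading byte 0xE3 = 11100011 → 3-byte char #2 = E3 82 BF.
Offset 7: leading byte 0xC3 = 11000011 → 2-byte char #3 = C3 BB.
Offset 9: leading byte 0x7D = 01111101 → 1-byte char #4 = 7D.
Leading byte 0x7D = 01111101 matches 0xxxxxxx → 1-byte sequence.
Byte 1: 0x7D = 01111101, payload 1111101 (7 bits).
Concatenate: 1111101 = 0x7D (7 bits → U+007D).

U+007D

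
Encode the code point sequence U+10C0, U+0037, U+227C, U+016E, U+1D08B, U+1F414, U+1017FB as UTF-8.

E1 83 80 37 E2 89 BC C5 AE F0 9D 82 8B F0 9F 90 94 F4 81 9F BB

U+10C0: 3-byte form → E1 83 80.
U+0037: 1-byte form → 37.
U+227C: 3-byte form → E2 89 BC.
U+016E: 2-byte form → C5 AE.
U+1D08B: 4-byte form → F0 9D 82 8B.
U+1F414: 4-byte form → F0 9F 90 94.
U+1017FB: 4-byte form → F4 81 9F BB.
Concatenated (21 bytes): E1 83 80 37 E2 89 BC C5 AE F0 9D 82 8B F0 9F 90 94 F4 81 9F BB.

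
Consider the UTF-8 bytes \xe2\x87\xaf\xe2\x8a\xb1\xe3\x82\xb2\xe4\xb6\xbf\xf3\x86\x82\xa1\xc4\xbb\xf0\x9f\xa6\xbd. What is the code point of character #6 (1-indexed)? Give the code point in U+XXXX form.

U+013B

Offset 0: leading byte 0xE2 = 11100010 → 3-byte char #1 = E2 87 AF.
Offset 3: leading byte 0xE2 = 11100010 → 3-byte char #2 = E2 8A B1.
Offset 6: leading byte 0xE3 = 11100011 → 3-byte char #3 = E3 82 B2.
Offset 9: leading byte 0xE4 = 11100100 → 3-byte char #4 = E4 B6 BF.
Offset 12: leading byte 0xF3 = 11110011 → 4-byte char #5 = F3 86 82 A1.
Offset 16: leading byte 0xC4 = 11000100 → 2-byte char #6 = C4 BB.
Leading byte 0xC4 = 11000100 matches 110xxxxx → 2-byte sequence.
Byte 1: 0xC4 = 11000100, payload 00100 (5 bits).
Byte 2: 0xBB = 10111011 (10xxxxxx ✓), payload 111011.
Concatenate: 00100111011 = 0x13B (11 bits → U+013B).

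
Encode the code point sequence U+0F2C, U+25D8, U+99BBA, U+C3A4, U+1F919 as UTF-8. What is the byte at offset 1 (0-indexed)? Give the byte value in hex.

U+0F2C → 3-byte form E0 BC AC at offsets 0–2.
Offset 1 falls in char 1's range; it's byte 2 of E0 BC AC = 0xBC.

0xBC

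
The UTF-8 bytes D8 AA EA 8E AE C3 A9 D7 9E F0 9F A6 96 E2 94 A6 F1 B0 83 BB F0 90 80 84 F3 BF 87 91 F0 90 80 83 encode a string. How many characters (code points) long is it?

10

Byte at offset 0: 0xD8 = 11011000 → 2-byte char (#1). Advance 2.
Byte at offset 2: 0xEA = 11101010 → 3-byte char (#2). Advance 3.
Byte at offset 5: 0xC3 = 11000011 → 2-byte char (#3). Advance 2.
Byte at offset 7: 0xD7 = 11010111 → 2-byte char (#4). Advance 2.
Byte at offset 9: 0xF0 = 11110000 → 4-byte char (#5). Advance 4.
Byte at offset 13: 0xE2 = 11100010 → 3-byte char (#6). Advance 3.
Byte at offset 16: 0xF1 = 11110001 → 4-byte char (#7). Advance 4.
Byte at offset 20: 0xF0 = 11110000 → 4-byte char (#8). Advance 4.
Byte at offset 24: 0xF3 = 11110011 → 4-byte char (#9). Advance 4.
Byte at offset 28: 0xF0 = 11110000 → 4-byte char (#10). Advance 4.
Reached end at offset 32 after 10 code points.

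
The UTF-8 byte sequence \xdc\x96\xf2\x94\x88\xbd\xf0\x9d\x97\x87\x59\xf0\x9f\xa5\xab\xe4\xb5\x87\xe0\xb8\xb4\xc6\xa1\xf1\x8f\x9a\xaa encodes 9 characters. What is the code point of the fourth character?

U+0059

Offset 0: leading byte 0xDC = 11011100 → 2-byte char #1 = DC 96.
Offset 2: leading byte 0xF2 = 11110010 → 4-byte char #2 = F2 94 88 BD.
Offset 6: leading byte 0xF0 = 11110000 → 4-byte char #3 = F0 9D 97 87.
Offset 10: leading byte 0x59 = 01011001 → 1-byte char #4 = 59.
Leading byte 0x59 = 01011001 matches 0xxxxxxx → 1-byte sequence.
Byte 1: 0x59 = 01011001, payload 1011001 (7 bits).
Concatenate: 1011001 = 0x59 (7 bits → U+0059).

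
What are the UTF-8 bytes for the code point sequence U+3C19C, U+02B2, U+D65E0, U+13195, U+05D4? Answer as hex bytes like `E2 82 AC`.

F0 BC 86 9C CA B2 F3 96 97 A0 F0 93 86 95 D7 94

U+3C19C: 4-byte form → F0 BC 86 9C.
U+02B2: 2-byte form → CA B2.
U+D65E0: 4-byte form → F3 96 97 A0.
U+13195: 4-byte form → F0 93 86 95.
U+05D4: 2-byte form → D7 94.
Concatenated (16 bytes): F0 BC 86 9C CA B2 F3 96 97 A0 F0 93 86 95 D7 94.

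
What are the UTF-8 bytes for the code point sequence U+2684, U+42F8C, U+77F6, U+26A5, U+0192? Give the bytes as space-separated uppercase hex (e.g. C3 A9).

U+2684: 3-byte form → E2 9A 84.
U+42F8C: 4-byte form → F1 82 BE 8C.
U+77F6: 3-byte form → E7 9F B6.
U+26A5: 3-byte form → E2 9A A5.
U+0192: 2-byte form → C6 92.
Concatenated (15 bytes): E2 9A 84 F1 82 BE 8C E7 9F B6 E2 9A A5 C6 92.

E2 9A 84 F1 82 BE 8C E7 9F B6 E2 9A A5 C6 92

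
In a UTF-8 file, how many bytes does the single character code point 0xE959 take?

3

U+E959 = 0xE959. UTF-8 uses 1 byte below 0x80, 2 below 0x800, 3 below 0x10000, 4 up to 0x10FFFF. 0xE959 is in U+0800–U+FFFF → 3 bytes.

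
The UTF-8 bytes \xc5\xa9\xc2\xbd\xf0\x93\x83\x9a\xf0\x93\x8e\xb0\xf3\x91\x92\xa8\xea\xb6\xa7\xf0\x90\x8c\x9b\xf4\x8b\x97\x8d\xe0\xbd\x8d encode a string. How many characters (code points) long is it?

9

Byte at offset 0: 0xC5 = 11000101 → 2-byte char (#1). Advance 2.
Byte at offset 2: 0xC2 = 11000010 → 2-byte char (#2). Advance 2.
Byte at offset 4: 0xF0 = 11110000 → 4-byte char (#3). Advance 4.
Byte at offset 8: 0xF0 = 11110000 → 4-byte char (#4). Advance 4.
Byte at offset 12: 0xF3 = 11110011 → 4-byte char (#5). Advance 4.
Byte at offset 16: 0xEA = 11101010 → 3-byte char (#6). Advance 3.
Byte at offset 19: 0xF0 = 11110000 → 4-byte char (#7). Advance 4.
Byte at offset 23: 0xF4 = 11110100 → 4-byte char (#8). Advance 4.
Byte at offset 27: 0xE0 = 11100000 → 3-byte char (#9). Advance 3.
Reached end at offset 30 after 9 code points.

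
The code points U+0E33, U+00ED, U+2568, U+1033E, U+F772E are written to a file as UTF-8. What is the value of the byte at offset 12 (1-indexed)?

1-indexed offset 12 is 0-indexed offset 11.
U+0E33 → 3-byte form E0 B8 B3 at offsets 0–2.
U+00ED → 2-byte form C3 AD at offsets 3–4.
U+2568 → 3-byte form E2 95 A8 at offsets 5–7.
U+1033E → 4-byte form F0 90 8C BE at offsets 8–11.
Offset 11 falls in char 4's range; it's byte 4 of F0 90 8C BE = 0xBE.

0xBE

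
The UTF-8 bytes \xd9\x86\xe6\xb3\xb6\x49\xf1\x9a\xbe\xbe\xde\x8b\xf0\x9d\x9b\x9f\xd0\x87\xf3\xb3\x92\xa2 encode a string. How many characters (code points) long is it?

Byte at offset 0: 0xD9 = 11011001 → 2-byte char (#1). Advance 2.
Byte at offset 2: 0xE6 = 11100110 → 3-byte char (#2). Advance 3.
Byte at offset 5: 0x49 = 01001001 → 1-byte char (#3). Advance 1.
Byte at offset 6: 0xF1 = 11110001 → 4-byte char (#4). Advance 4.
Byte at offset 10: 0xDE = 11011110 → 2-byte char (#5). Advance 2.
Byte at offset 12: 0xF0 = 11110000 → 4-byte char (#6). Advance 4.
Byte at offset 16: 0xD0 = 11010000 → 2-byte char (#7). Advance 2.
Byte at offset 18: 0xF3 = 11110011 → 4-byte char (#8). Advance 4.
Reached end at offset 22 after 8 code points.

8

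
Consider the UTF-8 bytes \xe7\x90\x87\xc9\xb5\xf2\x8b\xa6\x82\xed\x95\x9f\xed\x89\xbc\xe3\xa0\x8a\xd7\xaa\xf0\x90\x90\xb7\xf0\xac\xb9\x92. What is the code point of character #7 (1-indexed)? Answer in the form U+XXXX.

Offset 0: leading byte 0xE7 = 11100111 → 3-byte char #1 = E7 90 87.
Offset 3: leading byte 0xC9 = 11001001 → 2-byte char #2 = C9 B5.
Offset 5: leading byte 0xF2 = 11110010 → 4-byte char #3 = F2 8B A6 82.
Offset 9: leading byte 0xED = 11101101 → 3-byte char #4 = ED 95 9F.
Offset 12: leading byte 0xED = 11101101 → 3-byte char #5 = ED 89 BC.
Offset 15: leading byte 0xE3 = 11100011 → 3-byte char #6 = E3 A0 8A.
Offset 18: leading byte 0xD7 = 11010111 → 2-byte char #7 = D7 AA.
Leading byte 0xD7 = 11010111 matches 110xxxxx → 2-byte sequence.
Byte 1: 0xD7 = 11010111, payload 10111 (5 bits).
Byte 2: 0xAA = 10101010 (10xxxxxx ✓), payload 101010.
Concatenate: 10111101010 = 0x5EA (11 bits → U+05EA).

U+05EA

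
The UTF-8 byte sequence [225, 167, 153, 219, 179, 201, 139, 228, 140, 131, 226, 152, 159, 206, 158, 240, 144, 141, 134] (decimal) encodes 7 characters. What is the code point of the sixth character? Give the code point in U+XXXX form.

Offset 0: leading byte 0xE1 = 11100001 → 3-byte char #1 = E1 A7 99.
Offset 3: leading byte 0xDB = 11011011 → 2-byte char #2 = DB B3.
Offset 5: leading byte 0xC9 = 11001001 → 2-byte char #3 = C9 8B.
Offset 7: leading byte 0xE4 = 11100100 → 3-byte char #4 = E4 8C 83.
Offset 10: leading byte 0xE2 = 11100010 → 3-byte char #5 = E2 98 9F.
Offset 13: leading byte 0xCE = 11001110 → 2-byte char #6 = CE 9E.
Leading byte 0xCE = 11001110 matches 110xxxxx → 2-byte sequence.
Byte 1: 0xCE = 11001110, payload 01110 (5 bits).
Byte 2: 0x9E = 10011110 (10xxxxxx ✓), payload 011110.
Concatenate: 01110011110 = 0x39E (11 bits → U+039E).

U+039E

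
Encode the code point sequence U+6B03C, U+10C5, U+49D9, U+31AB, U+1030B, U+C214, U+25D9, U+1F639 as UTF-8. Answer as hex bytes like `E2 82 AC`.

U+6B03C: 4-byte form → F1 AB 80 BC.
U+10C5: 3-byte form → E1 83 85.
U+49D9: 3-byte form → E4 A7 99.
U+31AB: 3-byte form → E3 86 AB.
U+1030B: 4-byte form → F0 90 8C 8B.
U+C214: 3-byte form → EC 88 94.
U+25D9: 3-byte form → E2 97 99.
U+1F639: 4-byte form → F0 9F 98 B9.
Concatenated (27 bytes): F1 AB 80 BC E1 83 85 E4 A7 99 E3 86 AB F0 90 8C 8B EC 88 94 E2 97 99 F0 9F 98 B9.

F1 AB 80 BC E1 83 85 E4 A7 99 E3 86 AB F0 90 8C 8B EC 88 94 E2 97 99 F0 9F 98 B9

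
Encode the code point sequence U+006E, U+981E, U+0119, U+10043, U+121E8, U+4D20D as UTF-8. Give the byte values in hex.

U+006E: 1-byte form → 6E.
U+981E: 3-byte form → E9 A0 9E.
U+0119: 2-byte form → C4 99.
U+10043: 4-byte form → F0 90 81 83.
U+121E8: 4-byte form → F0 92 87 A8.
U+4D20D: 4-byte form → F1 8D 88 8D.
Concatenated (18 bytes): 6E E9 A0 9E C4 99 F0 90 81 83 F0 92 87 A8 F1 8D 88 8D.

6E E9 A0 9E C4 99 F0 90 81 83 F0 92 87 A8 F1 8D 88 8D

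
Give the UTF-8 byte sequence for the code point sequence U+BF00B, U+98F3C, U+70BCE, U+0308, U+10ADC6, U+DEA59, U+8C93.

U+BF00B: 4-byte form → F2 BF 80 8B.
U+98F3C: 4-byte form → F2 98 BC BC.
U+70BCE: 4-byte form → F1 B0 AF 8E.
U+0308: 2-byte form → CC 88.
U+10ADC6: 4-byte form → F4 8A B7 86.
U+DEA59: 4-byte form → F3 9E A9 99.
U+8C93: 3-byte form → E8 B2 93.
Concatenated (25 bytes): F2 BF 80 8B F2 98 BC BC F1 B0 AF 8E CC 88 F4 8A B7 86 F3 9E A9 99 E8 B2 93.

F2 BF 80 8B F2 98 BC BC F1 B0 AF 8E CC 88 F4 8A B7 86 F3 9E A9 99 E8 B2 93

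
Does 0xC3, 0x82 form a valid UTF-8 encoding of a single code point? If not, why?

Leading byte 0xC3 = 11000011 → 2-byte form.
Continuation bytes 0x82=10000010 all match 10xxxxxx.
Decoded value 0xC2 is ≥ 0x80 (shortest form) and not a surrogate.

valid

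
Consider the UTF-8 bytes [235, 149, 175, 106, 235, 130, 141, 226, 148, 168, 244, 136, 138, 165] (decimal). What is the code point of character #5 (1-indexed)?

U+1082A5

Offset 0: leading byte 0xEB = 11101011 → 3-byte char #1 = EB 95 AF.
Offset 3: leading byte 0x6A = 01101010 → 1-byte char #2 = 6A.
Offset 4: leading byte 0xEB = 11101011 → 3-byte char #3 = EB 82 8D.
Offset 7: leading byte 0xE2 = 11100010 → 3-byte char #4 = E2 94 A8.
Offset 10: leading byte 0xF4 = 11110100 → 4-byte char #5 = F4 88 8A A5.
Leading byte 0xF4 = 11110100 matches 11110xxx → 4-byte sequence.
Byte 1: 0xF4 = 11110100, payload 100 (3 bits).
Byte 2: 0x88 = 10001000 (10xxxxxx ✓), payload 001000.
Byte 3: 0x8A = 10001010 (10xxxxxx ✓), payload 001010.
Byte 4: 0xA5 = 10100101 (10xxxxxx ✓), payload 100101.
Concatenate: 100001000001010100101 = 0x1082A5 (21 bits → U+1082A5).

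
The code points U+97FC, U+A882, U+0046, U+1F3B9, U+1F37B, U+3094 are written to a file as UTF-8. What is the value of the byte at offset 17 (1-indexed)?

0x82

1-indexed offset 17 is 0-indexed offset 16.
U+97FC → 3-byte form E9 9F BC at offsets 0–2.
U+A882 → 3-byte form EA A2 82 at offsets 3–5.
U+0046 → 1-byte form 46 at offsets 6–6.
U+1F3B9 → 4-byte form F0 9F 8E B9 at offsets 7–10.
U+1F37B → 4-byte form F0 9F 8D BB at offsets 11–14.
U+3094 → 3-byte form E3 82 94 at offsets 15–17.
Offset 16 falls in char 6's range; it's byte 2 of E3 82 94 = 0x82.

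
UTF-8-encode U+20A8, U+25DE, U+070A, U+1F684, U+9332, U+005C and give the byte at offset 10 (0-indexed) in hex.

0x9A

U+20A8 → 3-byte form E2 82 A8 at offsets 0–2.
U+25DE → 3-byte form E2 97 9E at offsets 3–5.
U+070A → 2-byte form DC 8A at offsets 6–7.
U+1F684 → 4-byte form F0 9F 9A 84 at offsets 8–11.
Offset 10 falls in char 4's range; it's byte 3 of F0 9F 9A 84 = 0x9A.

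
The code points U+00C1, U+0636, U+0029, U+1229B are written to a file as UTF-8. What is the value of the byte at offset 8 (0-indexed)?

U+00C1 → 2-byte form C3 81 at offsets 0–1.
U+0636 → 2-byte form D8 B6 at offsets 2–3.
U+0029 → 1-byte form 29 at offsets 4–4.
U+1229B → 4-byte form F0 92 8A 9B at offsets 5–8.
Offset 8 falls in char 4's range; it's byte 4 of F0 92 8A 9B = 0x9B.

0x9B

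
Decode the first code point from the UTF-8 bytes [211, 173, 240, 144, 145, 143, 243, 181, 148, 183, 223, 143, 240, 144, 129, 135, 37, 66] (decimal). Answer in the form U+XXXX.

U+04ED

Offset 0: leading byte 0xD3 = 11010011 → 2-byte char #1 = D3 AD.
Leading byte 0xD3 = 11010011 matches 110xxxxx → 2-byte sequence.
Byte 1: 0xD3 = 11010011, payload 10011 (5 bits).
Byte 2: 0xAD = 10101101 (10xxxxxx ✓), payload 101101.
Concatenate: 10011101101 = 0x4ED (11 bits → U+04ED).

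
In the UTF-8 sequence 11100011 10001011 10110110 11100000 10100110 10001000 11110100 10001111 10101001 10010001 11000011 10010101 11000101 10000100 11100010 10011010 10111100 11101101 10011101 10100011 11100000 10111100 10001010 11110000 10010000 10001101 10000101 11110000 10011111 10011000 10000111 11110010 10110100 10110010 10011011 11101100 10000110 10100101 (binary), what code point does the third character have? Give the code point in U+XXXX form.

Offset 0: leading byte 0xE3 = 11100011 → 3-byte char #1 = E3 8B B6.
Offset 3: leading byte 0xE0 = 11100000 → 3-byte char #2 = E0 A6 88.
Offset 6: leading byte 0xF4 = 11110100 → 4-byte char #3 = F4 8F A9 91.
Leading byte 0xF4 = 11110100 matches 11110xxx → 4-byte sequence.
Byte 1: 0xF4 = 11110100, payload 100 (3 bits).
Byte 2: 0x8F = 10001111 (10xxxxxx ✓), payload 001111.
Byte 3: 0xA9 = 10101001 (10xxxxxx ✓), payload 101001.
Byte 4: 0x91 = 10010001 (10xxxxxx ✓), payload 010001.
Concatenate: 100001111101001010001 = 0x10FA51 (21 bits → U+10FA51).

U+10FA51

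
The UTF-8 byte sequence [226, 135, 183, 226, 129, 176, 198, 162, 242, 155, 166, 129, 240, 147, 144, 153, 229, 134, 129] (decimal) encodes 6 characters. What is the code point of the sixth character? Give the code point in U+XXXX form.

Offset 0: leading byte 0xE2 = 11100010 → 3-byte char #1 = E2 87 B7.
Offset 3: leading byte 0xE2 = 11100010 → 3-byte char #2 = E2 81 B0.
Offset 6: leading byte 0xC6 = 11000110 → 2-byte char #3 = C6 A2.
Offset 8: leading byte 0xF2 = 11110010 → 4-byte char #4 = F2 9B A6 81.
Offset 12: leading byte 0xF0 = 11110000 → 4-byte char #5 = F0 93 90 99.
Offset 16: leading byte 0xE5 = 11100101 → 3-byte char #6 = E5 86 81.
Leading byte 0xE5 = 11100101 matches 1110xxxx → 3-byte sequence.
Byte 1: 0xE5 = 11100101, payload 0101 (4 bits).
Byte 2: 0x86 = 10000110 (10xxxxxx ✓), payload 000110.
Byte 3: 0x81 = 10000001 (10xxxxxx ✓), payload 000001.
Concatenate: 0101000110000001 = 0x5181 (16 bits → U+5181).

U+5181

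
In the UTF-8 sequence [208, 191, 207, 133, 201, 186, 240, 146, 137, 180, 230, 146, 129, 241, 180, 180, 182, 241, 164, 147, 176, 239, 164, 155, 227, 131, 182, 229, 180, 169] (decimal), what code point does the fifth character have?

U+6481

Offset 0: leading byte 0xD0 = 11010000 → 2-byte char #1 = D0 BF.
Offset 2: leading byte 0xCF = 11001111 → 2-byte char #2 = CF 85.
Offset 4: leading byte 0xC9 = 11001001 → 2-byte char #3 = C9 BA.
Offset 6: leading byte 0xF0 = 11110000 → 4-byte char #4 = F0 92 89 B4.
Offset 10: leading byte 0xE6 = 11100110 → 3-byte char #5 = E6 92 81.
Leading byte 0xE6 = 11100110 matches 1110xxxx → 3-byte sequence.
Byte 1: 0xE6 = 11100110, payload 0110 (4 bits).
Byte 2: 0x92 = 10010010 (10xxxxxx ✓), payload 010010.
Byte 3: 0x81 = 10000001 (10xxxxxx ✓), payload 000001.
Concatenate: 0110010010000001 = 0x6481 (16 bits → U+6481).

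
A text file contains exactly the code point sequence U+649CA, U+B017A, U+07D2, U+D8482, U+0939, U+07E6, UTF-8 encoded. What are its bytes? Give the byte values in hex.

U+649CA: 4-byte form → F1 A4 A7 8A.
U+B017A: 4-byte form → F2 B0 85 BA.
U+07D2: 2-byte form → DF 92.
U+D8482: 4-byte form → F3 98 92 82.
U+0939: 3-byte form → E0 A4 B9.
U+07E6: 2-byte form → DF A6.
Concatenated (19 bytes): F1 A4 A7 8A F2 B0 85 BA DF 92 F3 98 92 82 E0 A4 B9 DF A6.

F1 A4 A7 8A F2 B0 85 BA DF 92 F3 98 92 82 E0 A4 B9 DF A6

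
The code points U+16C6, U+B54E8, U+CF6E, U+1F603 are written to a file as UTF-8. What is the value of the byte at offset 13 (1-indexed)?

1-indexed offset 13 is 0-indexed offset 12.
U+16C6 → 3-byte form E1 9B 86 at offsets 0–2.
U+B54E8 → 4-byte form F2 B5 93 A8 at offsets 3–6.
U+CF6E → 3-byte form EC BD AE at offsets 7–9.
U+1F603 → 4-byte form F0 9F 98 83 at offsets 10–13.
Offset 12 falls in char 4's range; it's byte 3 of F0 9F 98 83 = 0x98.

0x98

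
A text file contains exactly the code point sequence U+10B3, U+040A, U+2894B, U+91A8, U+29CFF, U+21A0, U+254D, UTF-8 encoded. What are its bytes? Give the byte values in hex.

E1 82 B3 D0 8A F0 A8 A5 8B E9 86 A8 F0 A9 B3 BF E2 86 A0 E2 95 8D

U+10B3: 3-byte form → E1 82 B3.
U+040A: 2-byte form → D0 8A.
U+2894B: 4-byte form → F0 A8 A5 8B.
U+91A8: 3-byte form → E9 86 A8.
U+29CFF: 4-byte form → F0 A9 B3 BF.
U+21A0: 3-byte form → E2 86 A0.
U+254D: 3-byte form → E2 95 8D.
Concatenated (22 bytes): E1 82 B3 D0 8A F0 A8 A5 8B E9 86 A8 F0 A9 B3 BF E2 86 A0 E2 95 8D.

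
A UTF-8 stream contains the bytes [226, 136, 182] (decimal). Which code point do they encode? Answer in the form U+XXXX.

Leading byte 0xE2 = 11100010 matches 1110xxxx → 3-byte sequence.
Byte 1: 0xE2 = 11100010, payload 0010 (4 bits).
Byte 2: 0x88 = 10001000 (10xxxxxx ✓), payload 001000.
Byte 3: 0xB6 = 10110110 (10xxxxxx ✓), payload 110110.
Concatenate: 0010001000110110 = 0x2236 (16 bits → U+2236).

U+2236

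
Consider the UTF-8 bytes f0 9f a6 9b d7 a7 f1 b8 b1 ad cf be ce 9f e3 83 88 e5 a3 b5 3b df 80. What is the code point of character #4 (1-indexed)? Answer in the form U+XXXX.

Offset 0: leading byte 0xF0 = 11110000 → 4-byte char #1 = F0 9F A6 9B.
Offset 4: leading byte 0xD7 = 11010111 → 2-byte char #2 = D7 A7.
Offset 6: leading byte 0xF1 = 11110001 → 4-byte char #3 = F1 B8 B1 AD.
Offset 10: leading byte 0xCF = 11001111 → 2-byte char #4 = CF BE.
Leading byte 0xCF = 11001111 matches 110xxxxx → 2-byte sequence.
Byte 1: 0xCF = 11001111, payload 01111 (5 bits).
Byte 2: 0xBE = 10111110 (10xxxxxx ✓), payload 111110.
Concatenate: 01111111110 = 0x3FE (11 bits → U+03FE).

U+03FE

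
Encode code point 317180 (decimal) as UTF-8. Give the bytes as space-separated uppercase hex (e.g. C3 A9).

U+4D6FC = 0x4D6FC = 317180 decimal. In range U+10000–U+10FFFF → 4-byte form: 11110xxx 10xxxxxx 10xxxxxx 10xxxxxx.
Binary (21 bits): 001001101011011111100.
Split 3+6+6+6: 001 | 001101 | 011011 | 111100.
Byte 1: 11110001 = 0xF1.
Byte 2: 10001101 = 0x8D.
Byte 3: 10011011 = 0x9B.
Byte 4: 10111100 = 0xBC.

F1 8D 9B BC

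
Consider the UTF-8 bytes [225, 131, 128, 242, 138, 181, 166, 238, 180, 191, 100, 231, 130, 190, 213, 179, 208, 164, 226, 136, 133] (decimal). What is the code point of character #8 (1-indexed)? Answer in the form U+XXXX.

U+2205

Offset 0: leading byte 0xE1 = 11100001 → 3-byte char #1 = E1 83 80.
Offset 3: leading byte 0xF2 = 11110010 → 4-byte char #2 = F2 8A B5 A6.
Offset 7: leading byte 0xEE = 11101110 → 3-byte char #3 = EE B4 BF.
Offset 10: leading byte 0x64 = 01100100 → 1-byte char #4 = 64.
Offset 11: leading byte 0xE7 = 11100111 → 3-byte char #5 = E7 82 BE.
Offset 14: leading byte 0xD5 = 11010101 → 2-byte char #6 = D5 B3.
Offset 16: leading byte 0xD0 = 11010000 → 2-byte char #7 = D0 A4.
Offset 18: leading byte 0xE2 = 11100010 → 3-byte char #8 = E2 88 85.
Leading byte 0xE2 = 11100010 matches 1110xxxx → 3-byte sequence.
Byte 1: 0xE2 = 11100010, payload 0010 (4 bits).
Byte 2: 0x88 = 10001000 (10xxxxxx ✓), payload 001000.
Byte 3: 0x85 = 10000101 (10xxxxxx ✓), payload 000101.
Concatenate: 0010001000000101 = 0x2205 (16 bits → U+2205).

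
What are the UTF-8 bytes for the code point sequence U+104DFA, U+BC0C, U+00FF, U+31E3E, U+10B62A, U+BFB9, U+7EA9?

U+104DFA: 4-byte form → F4 84 B7 BA.
U+BC0C: 3-byte form → EB B0 8C.
U+00FF: 2-byte form → C3 BF.
U+31E3E: 4-byte form → F0 B1 B8 BE.
U+10B62A: 4-byte form → F4 8B 98 AA.
U+BFB9: 3-byte form → EB BE B9.
U+7EA9: 3-byte form → E7 BA A9.
Concatenated (23 bytes): F4 84 B7 BA EB B0 8C C3 BF F0 B1 B8 BE F4 8B 98 AA EB BE B9 E7 BA A9.

F4 84 B7 BA EB B0 8C C3 BF F0 B1 B8 BE F4 8B 98 AA EB BE B9 E7 BA A9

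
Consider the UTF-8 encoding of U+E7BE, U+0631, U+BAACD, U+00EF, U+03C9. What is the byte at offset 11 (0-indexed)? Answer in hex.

0xCF

U+E7BE → 3-byte form EE 9E BE at offsets 0–2.
U+0631 → 2-byte form D8 B1 at offsets 3–4.
U+BAACD → 4-byte form F2 BA AB 8D at offsets 5–8.
U+00EF → 2-byte form C3 AF at offsets 9–10.
U+03C9 → 2-byte form CF 89 at offsets 11–12.
Offset 11 falls in char 5's range; it's byte 1 of CF 89 = 0xCF.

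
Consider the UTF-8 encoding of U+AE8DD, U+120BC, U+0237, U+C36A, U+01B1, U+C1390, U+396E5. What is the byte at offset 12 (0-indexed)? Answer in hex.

U+AE8DD → 4-byte form F2 AE A3 9D at offsets 0–3.
U+120BC → 4-byte form F0 92 82 BC at offsets 4–7.
U+0237 → 2-byte form C8 B7 at offsets 8–9.
U+C36A → 3-byte form EC 8D AA at offsets 10–12.
Offset 12 falls in char 4's range; it's byte 3 of EC 8D AA = 0xAA.

0xAA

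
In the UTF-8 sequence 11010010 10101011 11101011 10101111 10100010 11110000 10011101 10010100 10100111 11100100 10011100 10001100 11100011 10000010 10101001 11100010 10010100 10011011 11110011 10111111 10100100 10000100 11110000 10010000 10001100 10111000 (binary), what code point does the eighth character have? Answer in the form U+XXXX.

Offset 0: leading byte 0xD2 = 11010010 → 2-byte char #1 = D2 AB.
Offset 2: leading byte 0xEB = 11101011 → 3-byte char #2 = EB AF A2.
Offset 5: leading byte 0xF0 = 11110000 → 4-byte char #3 = F0 9D 94 A7.
Offset 9: leading byte 0xE4 = 11100100 → 3-byte char #4 = E4 9C 8C.
Offset 12: leading byte 0xE3 = 11100011 → 3-byte char #5 = E3 82 A9.
Offset 15: leading byte 0xE2 = 11100010 → 3-byte char #6 = E2 94 9B.
Offset 18: leading byte 0xF3 = 11110011 → 4-byte char #7 = F3 BF A4 84.
Offset 22: leading byte 0xF0 = 11110000 → 4-byte char #8 = F0 90 8C B8.
Leading byte 0xF0 = 11110000 matches 11110xxx → 4-byte sequence.
Byte 1: 0xF0 = 11110000, payload 000 (3 bits).
Byte 2: 0x90 = 10010000 (10xxxxxx ✓), payload 010000.
Byte 3: 0x8C = 10001100 (10xxxxxx ✓), payload 001100.
Byte 4: 0xB8 = 10111000 (10xxxxxx ✓), payload 111000.
Concatenate: 000010000001100111000 = 0x10338 (21 bits → U+10338).

U+10338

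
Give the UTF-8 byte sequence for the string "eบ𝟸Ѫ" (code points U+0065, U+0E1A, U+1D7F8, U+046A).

U+0065: 1-byte form → 65.
U+0E1A: 3-byte form → E0 B8 9A.
U+1D7F8: 4-byte form → F0 9D 9F B8.
U+046A: 2-byte form → D1 AA.
Concatenated (10 bytes): 65 E0 B8 9A F0 9D 9F B8 D1 AA.

65 E0 B8 9A F0 9D 9F B8 D1 AA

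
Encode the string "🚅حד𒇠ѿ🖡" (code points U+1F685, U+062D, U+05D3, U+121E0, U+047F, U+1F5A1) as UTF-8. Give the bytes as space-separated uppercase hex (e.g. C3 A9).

U+1F685: 4-byte form → F0 9F 9A 85.
U+062D: 2-byte form → D8 AD.
U+05D3: 2-byte form → D7 93.
U+121E0: 4-byte form → F0 92 87 A0.
U+047F: 2-byte form → D1 BF.
U+1F5A1: 4-byte form → F0 9F 96 A1.
Concatenated (18 bytes): F0 9F 9A 85 D8 AD D7 93 F0 92 87 A0 D1 BF F0 9F 96 A1.

F0 9F 9A 85 D8 AD D7 93 F0 92 87 A0 D1 BF F0 9F 96 A1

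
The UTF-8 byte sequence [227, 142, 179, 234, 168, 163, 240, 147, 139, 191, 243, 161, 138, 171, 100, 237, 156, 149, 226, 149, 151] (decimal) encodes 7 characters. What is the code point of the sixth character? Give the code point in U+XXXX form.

Offset 0: leading byte 0xE3 = 11100011 → 3-byte char #1 = E3 8E B3.
Offset 3: leading byte 0xEA = 11101010 → 3-byte char #2 = EA A8 A3.
Offset 6: leading byte 0xF0 = 11110000 → 4-byte char #3 = F0 93 8B BF.
Offset 10: leading byte 0xF3 = 11110011 → 4-byte char #4 = F3 A1 8A AB.
Offset 14: leading byte 0x64 = 01100100 → 1-byte char #5 = 64.
Offset 15: leading byte 0xED = 11101101 → 3-byte char #6 = ED 9C 95.
Leading byte 0xED = 11101101 matches 1110xxxx → 3-byte sequence.
Byte 1: 0xED = 11101101, payload 1101 (4 bits).
Byte 2: 0x9C = 10011100 (10xxxxxx ✓), payload 011100.
Byte 3: 0x95 = 10010101 (10xxxxxx ✓), payload 010101.
Concatenate: 1101011100010101 = 0xD715 (16 bits → U+D715).

U+D715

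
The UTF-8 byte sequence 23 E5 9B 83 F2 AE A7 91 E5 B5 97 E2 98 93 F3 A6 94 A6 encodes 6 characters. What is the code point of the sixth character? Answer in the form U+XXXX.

U+E6526

Offset 0: leading byte 0x23 = 00100011 → 1-byte char #1 = 23.
Offset 1: leading byte 0xE5 = 11100101 → 3-byte char #2 = E5 9B 83.
Offset 4: leading byte 0xF2 = 11110010 → 4-byte char #3 = F2 AE A7 91.
Offset 8: leading byte 0xE5 = 11100101 → 3-byte char #4 = E5 B5 97.
Offset 11: leading byte 0xE2 = 11100010 → 3-byte char #5 = E2 98 93.
Offset 14: leading byte 0xF3 = 11110011 → 4-byte char #6 = F3 A6 94 A6.
Leading byte 0xF3 = 11110011 matches 11110xxx → 4-byte sequence.
Byte 1: 0xF3 = 11110011, payload 011 (3 bits).
Byte 2: 0xA6 = 10100110 (10xxxxxx ✓), payload 100110.
Byte 3: 0x94 = 10010100 (10xxxxxx ✓), payload 010100.
Byte 4: 0xA6 = 10100110 (10xxxxxx ✓), payload 100110.
Concatenate: 011100110010100100110 = 0xE6526 (21 bits → U+E6526).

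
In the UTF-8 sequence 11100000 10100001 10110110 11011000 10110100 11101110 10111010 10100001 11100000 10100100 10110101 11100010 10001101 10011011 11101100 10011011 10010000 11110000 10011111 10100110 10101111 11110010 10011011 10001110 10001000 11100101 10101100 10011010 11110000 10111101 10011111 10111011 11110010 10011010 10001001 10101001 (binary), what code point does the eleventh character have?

Offset 0: leading byte 0xE0 = 11100000 → 3-byte char #1 = E0 A1 B6.
Offset 3: leading byte 0xD8 = 11011000 → 2-byte char #2 = D8 B4.
Offset 5: leading byte 0xEE = 11101110 → 3-byte char #3 = EE BA A1.
Offset 8: leading byte 0xE0 = 11100000 → 3-byte char #4 = E0 A4 B5.
Offset 11: leading byte 0xE2 = 11100010 → 3-byte char #5 = E2 8D 9B.
Offset 14: leading byte 0xEC = 11101100 → 3-byte char #6 = EC 9B 90.
Offset 17: leading byte 0xF0 = 11110000 → 4-byte char #7 = F0 9F A6 AF.
Offset 21: leading byte 0xF2 = 11110010 → 4-byte char #8 = F2 9B 8E 88.
Offset 25: leading byte 0xE5 = 11100101 → 3-byte char #9 = E5 AC 9A.
Offset 28: leading byte 0xF0 = 11110000 → 4-byte char #10 = F0 BD 9F BB.
Offset 32: leading byte 0xF2 = 11110010 → 4-byte char #11 = F2 9A 89 A9.
Leading byte 0xF2 = 11110010 matches 11110xxx → 4-byte sequence.
Byte 1: 0xF2 = 11110010, payload 010 (3 bits).
Byte 2: 0x9A = 10011010 (10xxxxxx ✓), payload 011010.
Byte 3: 0x89 = 10001001 (10xxxxxx ✓), payload 001001.
Byte 4: 0xA9 = 10101001 (10xxxxxx ✓), payload 101001.
Concatenate: 010011010001001101001 = 0x9A269 (21 bits → U+9A269).

U+9A269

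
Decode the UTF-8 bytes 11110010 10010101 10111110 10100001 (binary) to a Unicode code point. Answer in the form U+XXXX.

U+95FA1

Leading byte 0xF2 = 11110010 matches 11110xxx → 4-byte sequence.
Byte 1: 0xF2 = 11110010, payload 010 (3 bits).
Byte 2: 0x95 = 10010101 (10xxxxxx ✓), payload 010101.
Byte 3: 0xBE = 10111110 (10xxxxxx ✓), payload 111110.
Byte 4: 0xA1 = 10100001 (10xxxxxx ✓), payload 100001.
Concatenate: 010010101111110100001 = 0x95FA1 (21 bits → U+95FA1).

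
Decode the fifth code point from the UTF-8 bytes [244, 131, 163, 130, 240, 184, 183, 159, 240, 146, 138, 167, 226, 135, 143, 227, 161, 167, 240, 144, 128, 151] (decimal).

Offset 0: leading byte 0xF4 = 11110100 → 4-byte char #1 = F4 83 A3 82.
Offset 4: leading byte 0xF0 = 11110000 → 4-byte char #2 = F0 B8 B7 9F.
Offset 8: leading byte 0xF0 = 11110000 → 4-byte char #3 = F0 92 8A A7.
Offset 12: leading byte 0xE2 = 11100010 → 3-byte char #4 = E2 87 8F.
Offset 15: leading byte 0xE3 = 11100011 → 3-byte char #5 = E3 A1 A7.
Leading byte 0xE3 = 11100011 matches 1110xxxx → 3-byte sequence.
Byte 1: 0xE3 = 11100011, payload 0011 (4 bits).
Byte 2: 0xA1 = 10100001 (10xxxxxx ✓), payload 100001.
Byte 3: 0xA7 = 10100111 (10xxxxxx ✓), payload 100111.
Concatenate: 0011100001100111 = 0x3867 (16 bits → U+3867).

U+3867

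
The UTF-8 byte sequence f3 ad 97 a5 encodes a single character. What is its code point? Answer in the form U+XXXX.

Leading byte 0xF3 = 11110011 matches 11110xxx → 4-byte sequence.
Byte 1: 0xF3 = 11110011, payload 011 (3 bits).
Byte 2: 0xAD = 10101101 (10xxxxxx ✓), payload 101101.
Byte 3: 0x97 = 10010111 (10xxxxxx ✓), payload 010111.
Byte 4: 0xA5 = 10100101 (10xxxxxx ✓), payload 100101.
Concatenate: 011101101010111100101 = 0xED5E5 (21 bits → U+ED5E5).

U+ED5E5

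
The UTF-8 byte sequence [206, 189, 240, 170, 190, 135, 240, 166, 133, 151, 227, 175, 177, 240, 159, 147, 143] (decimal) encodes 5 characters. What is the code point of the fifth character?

U+1F4CF

Offset 0: leading byte 0xCE = 11001110 → 2-byte char #1 = CE BD.
Offset 2: leading byte 0xF0 = 11110000 → 4-byte char #2 = F0 AA BE 87.
Offset 6: leading byte 0xF0 = 11110000 → 4-byte char #3 = F0 A6 85 97.
Offset 10: leading byte 0xE3 = 11100011 → 3-byte char #4 = E3 AF B1.
Offset 13: leading byte 0xF0 = 11110000 → 4-byte char #5 = F0 9F 93 8F.
Leading byte 0xF0 = 11110000 matches 11110xxx → 4-byte sequence.
Byte 1: 0xF0 = 11110000, payload 000 (3 bits).
Byte 2: 0x9F = 10011111 (10xxxxxx ✓), payload 011111.
Byte 3: 0x93 = 10010011 (10xxxxxx ✓), payload 010011.
Byte 4: 0x8F = 10001111 (10xxxxxx ✓), payload 001111.
Concatenate: 000011111010011001111 = 0x1F4CF (21 bits → U+1F4CF).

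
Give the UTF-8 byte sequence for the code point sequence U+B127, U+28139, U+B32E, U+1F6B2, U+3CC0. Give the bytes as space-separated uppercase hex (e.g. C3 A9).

EB 84 A7 F0 A8 84 B9 EB 8C AE F0 9F 9A B2 E3 B3 80

U+B127: 3-byte form → EB 84 A7.
U+28139: 4-byte form → F0 A8 84 B9.
U+B32E: 3-byte form → EB 8C AE.
U+1F6B2: 4-byte form → F0 9F 9A B2.
U+3CC0: 3-byte form → E3 B3 80.
Concatenated (17 bytes): EB 84 A7 F0 A8 84 B9 EB 8C AE F0 9F 9A B2 E3 B3 80.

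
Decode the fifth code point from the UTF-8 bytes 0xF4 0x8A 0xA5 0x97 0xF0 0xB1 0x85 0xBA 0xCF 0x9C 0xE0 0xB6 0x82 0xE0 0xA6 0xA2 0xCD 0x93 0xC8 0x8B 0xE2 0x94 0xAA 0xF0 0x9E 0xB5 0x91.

U+09A2

Offset 0: leading byte 0xF4 = 11110100 → 4-byte char #1 = F4 8A A5 97.
Offset 4: leading byte 0xF0 = 11110000 → 4-byte char #2 = F0 B1 85 BA.
Offset 8: leading byte 0xCF = 11001111 → 2-byte char #3 = CF 9C.
Offset 10: leading byte 0xE0 = 11100000 → 3-byte char #4 = E0 B6 82.
Offset 13: leading byte 0xE0 = 11100000 → 3-byte char #5 = E0 A6 A2.
Leading byte 0xE0 = 11100000 matches 1110xxxx → 3-byte sequence.
Byte 1: 0xE0 = 11100000, payload 0000 (4 bits).
Byte 2: 0xA6 = 10100110 (10xxxxxx ✓), payload 100110.
Byte 3: 0xA2 = 10100010 (10xxxxxx ✓), payload 100010.
Concatenate: 0000100110100010 = 0x9A2 (16 bits → U+09A2).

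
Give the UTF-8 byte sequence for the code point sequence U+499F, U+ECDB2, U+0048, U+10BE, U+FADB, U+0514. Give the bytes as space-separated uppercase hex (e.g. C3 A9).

U+499F: 3-byte form → E4 A6 9F.
U+ECDB2: 4-byte form → F3 AC B6 B2.
U+0048: 1-byte form → 48.
U+10BE: 3-byte form → E1 82 BE.
U+FADB: 3-byte form → EF AB 9B.
U+0514: 2-byte form → D4 94.
Concatenated (16 bytes): E4 A6 9F F3 AC B6 B2 48 E1 82 BE EF AB 9B D4 94.

E4 A6 9F F3 AC B6 B2 48 E1 82 BE EF AB 9B D4 94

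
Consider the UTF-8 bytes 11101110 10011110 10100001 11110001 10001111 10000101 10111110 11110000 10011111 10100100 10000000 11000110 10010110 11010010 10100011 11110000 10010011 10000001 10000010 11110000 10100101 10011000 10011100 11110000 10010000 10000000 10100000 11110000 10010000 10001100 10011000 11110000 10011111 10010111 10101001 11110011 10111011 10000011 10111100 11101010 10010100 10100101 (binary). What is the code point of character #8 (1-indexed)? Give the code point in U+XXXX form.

Offset 0: leading byte 0xEE = 11101110 → 3-byte char #1 = EE 9E A1.
Offset 3: leading byte 0xF1 = 11110001 → 4-byte char #2 = F1 8F 85 BE.
Offset 7: leading byte 0xF0 = 11110000 → 4-byte char #3 = F0 9F A4 80.
Offset 11: leading byte 0xC6 = 11000110 → 2-byte char #4 = C6 96.
Offset 13: leading byte 0xD2 = 11010010 → 2-byte char #5 = D2 A3.
Offset 15: leading byte 0xF0 = 11110000 → 4-byte char #6 = F0 93 81 82.
Offset 19: leading byte 0xF0 = 11110000 → 4-byte char #7 = F0 A5 98 9C.
Offset 23: leading byte 0xF0 = 11110000 → 4-byte char #8 = F0 90 80 A0.
Leading byte 0xF0 = 11110000 matches 11110xxx → 4-byte sequence.
Byte 1: 0xF0 = 11110000, payload 000 (3 bits).
Byte 2: 0x90 = 10010000 (10xxxxxx ✓), payload 010000.
Byte 3: 0x80 = 10000000 (10xxxxxx ✓), payload 000000.
Byte 4: 0xA0 = 10100000 (10xxxxxx ✓), payload 100000.
Concatenate: 000010000000000100000 = 0x10020 (21 bits → U+10020).

U+10020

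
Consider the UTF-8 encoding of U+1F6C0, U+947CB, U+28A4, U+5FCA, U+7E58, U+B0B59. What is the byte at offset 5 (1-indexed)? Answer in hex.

1-indexed offset 5 is 0-indexed offset 4.
U+1F6C0 → 4-byte form F0 9F 9B 80 at offsets 0–3.
U+947CB → 4-byte form F2 94 9F 8B at offsets 4–7.
Offset 4 falls in char 2's range; it's byte 1 of F2 94 9F 8B = 0xF2.

0xF2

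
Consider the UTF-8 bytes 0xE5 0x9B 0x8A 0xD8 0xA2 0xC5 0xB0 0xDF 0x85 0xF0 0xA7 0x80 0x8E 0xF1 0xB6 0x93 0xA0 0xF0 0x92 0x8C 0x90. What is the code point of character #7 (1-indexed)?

U+12310

Offset 0: leading byte 0xE5 = 11100101 → 3-byte char #1 = E5 9B 8A.
Offset 3: leading byte 0xD8 = 11011000 → 2-byte char #2 = D8 A2.
Offset 5: leading byte 0xC5 = 11000101 → 2-byte char #3 = C5 B0.
Offset 7: leading byte 0xDF = 11011111 → 2-byte char #4 = DF 85.
Offset 9: leading byte 0xF0 = 11110000 → 4-byte char #5 = F0 A7 80 8E.
Offset 13: leading byte 0xF1 = 11110001 → 4-byte char #6 = F1 B6 93 A0.
Offset 17: leading byte 0xF0 = 11110000 → 4-byte char #7 = F0 92 8C 90.
Leading byte 0xF0 = 11110000 matches 11110xxx → 4-byte sequence.
Byte 1: 0xF0 = 11110000, payload 000 (3 bits).
Byte 2: 0x92 = 10010010 (10xxxxxx ✓), payload 010010.
Byte 3: 0x8C = 10001100 (10xxxxxx ✓), payload 001100.
Byte 4: 0x90 = 10010000 (10xxxxxx ✓), payload 010000.
Concatenate: 000010010001100010000 = 0x12310 (21 bits → U+12310).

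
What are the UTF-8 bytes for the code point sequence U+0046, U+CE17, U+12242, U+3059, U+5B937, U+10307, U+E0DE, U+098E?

46 EC B8 97 F0 92 89 82 E3 81 99 F1 9B A4 B7 F0 90 8C 87 EE 83 9E E0 A6 8E

U+0046: 1-byte form → 46.
U+CE17: 3-byte form → EC B8 97.
U+12242: 4-byte form → F0 92 89 82.
U+3059: 3-byte form → E3 81 99.
U+5B937: 4-byte form → F1 9B A4 B7.
U+10307: 4-byte form → F0 90 8C 87.
U+E0DE: 3-byte form → EE 83 9E.
U+098E: 3-byte form → E0 A6 8E.
Concatenated (25 bytes): 46 EC B8 97 F0 92 89 82 E3 81 99 F1 9B A4 B7 F0 90 8C 87 EE 83 9E E0 A6 8E.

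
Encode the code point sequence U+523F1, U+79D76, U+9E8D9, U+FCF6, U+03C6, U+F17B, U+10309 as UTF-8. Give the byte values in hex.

F1 92 8F B1 F1 B9 B5 B6 F2 9E A3 99 EF B3 B6 CF 86 EF 85 BB F0 90 8C 89

U+523F1: 4-byte form → F1 92 8F B1.
U+79D76: 4-byte form → F1 B9 B5 B6.
U+9E8D9: 4-byte form → F2 9E A3 99.
U+FCF6: 3-byte form → EF B3 B6.
U+03C6: 2-byte form → CF 86.
U+F17B: 3-byte form → EF 85 BB.
U+10309: 4-byte form → F0 90 8C 89.
Concatenated (24 bytes): F1 92 8F B1 F1 B9 B5 B6 F2 9E A3 99 EF B3 B6 CF 86 EF 85 BB F0 90 8C 89.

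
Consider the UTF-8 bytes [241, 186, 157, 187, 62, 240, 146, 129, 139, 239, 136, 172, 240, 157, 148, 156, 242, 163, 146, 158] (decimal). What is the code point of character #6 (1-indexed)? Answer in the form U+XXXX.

Offset 0: leading byte 0xF1 = 11110001 → 4-byte char #1 = F1 BA 9D BB.
Offset 4: leading byte 0x3E = 00111110 → 1-byte char #2 = 3E.
Offset 5: leading byte 0xF0 = 11110000 → 4-byte char #3 = F0 92 81 8B.
Offset 9: leading byte 0xEF = 11101111 → 3-byte char #4 = EF 88 AC.
Offset 12: leading byte 0xF0 = 11110000 → 4-byte char #5 = F0 9D 94 9C.
Offset 16: leading byte 0xF2 = 11110010 → 4-byte char #6 = F2 A3 92 9E.
Leading byte 0xF2 = 11110010 matches 11110xxx → 4-byte sequence.
Byte 1: 0xF2 = 11110010, payload 010 (3 bits).
Byte 2: 0xA3 = 10100011 (10xxxxxx ✓), payload 100011.
Byte 3: 0x92 = 10010010 (10xxxxxx ✓), payload 010010.
Byte 4: 0x9E = 10011110 (10xxxxxx ✓), payload 011110.
Concatenate: 010100011010010011110 = 0xA349E (21 bits → U+A349E).

U+A349E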